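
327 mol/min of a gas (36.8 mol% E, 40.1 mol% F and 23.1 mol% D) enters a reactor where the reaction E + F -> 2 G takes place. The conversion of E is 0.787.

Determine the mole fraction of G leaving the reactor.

E reacted = 0.787 × 120.3 = 94.7 mol/min; ν_E = −1, so ξ = 94.7/1 = 94.7 mol/min.
Outlet amounts (n = n₀ + ν ξ):
  E: 120.3 − 1(94.7) = 25.63
  F: 131.1 − 1(94.7) = 36.42
  G: 0 + 2(94.7) = 189.4
  D: 75.54 (inert)
Total out = 327 mol/min; y_G = 189.4 / 327 = 0.5792.

0.579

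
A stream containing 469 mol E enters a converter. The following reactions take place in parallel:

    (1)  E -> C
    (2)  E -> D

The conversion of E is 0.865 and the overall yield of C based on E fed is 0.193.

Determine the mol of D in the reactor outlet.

Yield of C: 1ξ₁ / 469 = 0.193 → ξ₁ = 90.52 mol.
Conversion of E: 1ξ₁ + 1ξ₂ = 0.865 × 469 = 405.7 → ξ₂ = 315.2 mol.
Outlet amounts (n = n₀ + Σ ν·ξ):
  E: 469 − 1(90.52) − 1(315.2) = 63.31
  C: 0 + 1(90.52) = 90.52
  D: 0 + 1(315.2) = 315.2

315 mol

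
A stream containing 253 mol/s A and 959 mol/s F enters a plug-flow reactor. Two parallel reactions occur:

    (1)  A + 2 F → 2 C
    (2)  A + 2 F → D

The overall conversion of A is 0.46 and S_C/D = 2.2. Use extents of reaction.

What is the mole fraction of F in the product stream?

0.698

Conversion of A: A consumed = 0.46 × 253 = 116.4 mol/s = 1ξ₁ + 1ξ₂.
Selectivity: 2ξ₁ / (1ξ₂) = 2.2 → ξ₁ = 1.1 ξ₂.
Substitute: (1·1.1 + 1) ξ₂ = 116.4 → ξ₂ = 55.42 mol/s, ξ₁ = 60.96 mol/s.
Outlet amounts (n = n₀ + Σ ν·ξ):
  A: 253 − 1(60.96) − 1(55.42) = 136.6
  F: 959 − 2(60.96) − 2(55.42) = 726.2
  C: 0 + 2(60.96) = 121.9
  D: 0 + 1(55.42) = 55.42
Total out = 1040 mol/s; y_F = 726.2 / 1040 = 0.6982.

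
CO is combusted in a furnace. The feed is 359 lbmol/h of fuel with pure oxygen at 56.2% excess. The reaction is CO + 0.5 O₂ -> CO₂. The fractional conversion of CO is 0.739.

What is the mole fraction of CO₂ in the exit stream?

Stoichiometric O₂ = 0.5 × 359 = 179.5 lbmol/h; O₂ fed = 179.5 × 1.562 = 280.4 lbmol/h.
Fuel reacted = 0.739 × 359 → ξ = 265.3 lbmol/h.
Outlet (n = n₀ + ν ξ):
  CO: 359 − 1(265.3) = 93.7
  O₂: 280.4 − 0.5(265.3) = 147.7
  CO₂: 0 + 1(265.3) = 265.3
Total out = 506.7 lbmol/h; y_CO₂ = 265.3 / 506.7 = 0.5236.

0.524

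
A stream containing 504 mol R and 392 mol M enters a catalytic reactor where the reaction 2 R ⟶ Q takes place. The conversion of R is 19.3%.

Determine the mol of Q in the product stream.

R reacted = 0.193 × 504 = 97.27 mol; ν_R = −2, so ξ = 97.27/2 = 48.64 mol.
Outlet amounts (n = n₀ + ν ξ):
  R: 504 − 2(48.64) = 406.7
  Q: 0 + 1(48.64) = 48.64
  M: 392 (inert)

48.6 mol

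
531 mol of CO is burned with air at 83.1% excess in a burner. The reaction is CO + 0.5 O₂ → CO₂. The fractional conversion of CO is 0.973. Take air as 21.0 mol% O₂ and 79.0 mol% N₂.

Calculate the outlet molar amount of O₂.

Stoichiometric O₂ = 0.5 × 531 = 265.5 mol; O₂ fed = 265.5 × 1.831 = 486.1 mol.
N₂ fed = 486.1 × 79/21 = 1829 mol.
Fuel reacted = 0.973 × 531 → ξ = 516.7 mol.
Outlet (n = n₀ + ν ξ):
  CO: 531 − 1(516.7) = 14.34
  O₂: 486.1 − 0.5(516.7) = 227.8
  N₂: 1829 (inert)
  CO₂: 0 + 1(516.7) = 516.7

228 mol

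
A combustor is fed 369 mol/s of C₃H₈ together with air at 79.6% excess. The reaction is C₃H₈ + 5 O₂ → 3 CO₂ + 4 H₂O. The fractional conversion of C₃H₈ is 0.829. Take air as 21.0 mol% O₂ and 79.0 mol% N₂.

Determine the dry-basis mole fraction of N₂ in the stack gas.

0.818

Stoichiometric O₂ = 5 × 369 = 1845 mol/s; O₂ fed = 1845 × 1.796 = 3314 mol/s.
N₂ fed = 3314 × 79/21 = 12470 mol/s.
Fuel reacted = 0.829 × 369 → ξ = 305.9 mol/s.
Outlet (n = n₀ + ν ξ):
  C₃H₈: 369 − 1(305.9) = 63.1
  O₂: 3314 − 5(305.9) = 1784
  N₂: 12470 (inert)
  CO₂: 0 + 3(305.9) = 917.7
  H₂O: 0 + 4(305.9) = 1224
Dry total = 15230 mol/s; y_N₂ (dry) = 12470 / 15230 = 0.8185.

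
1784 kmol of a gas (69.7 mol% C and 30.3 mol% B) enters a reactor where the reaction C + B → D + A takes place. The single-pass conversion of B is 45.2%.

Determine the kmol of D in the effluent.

B reacted = 0.452 × 540.6 = 244.3 kmol; ν_B = −1, so ξ = 244.3/1 = 244.3 kmol.
Outlet amounts (n = n₀ + ν ξ):
  C: 1243 − 1(244.3) = 999.1
  B: 540.6 − 1(244.3) = 296.2
  D: 0 + 1(244.3) = 244.3
  A: 0 + 1(244.3) = 244.3

244 kmol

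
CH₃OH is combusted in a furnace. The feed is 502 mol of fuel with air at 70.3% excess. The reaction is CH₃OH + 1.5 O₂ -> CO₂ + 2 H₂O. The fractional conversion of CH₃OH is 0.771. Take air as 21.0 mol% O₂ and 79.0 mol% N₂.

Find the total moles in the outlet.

Stoichiometric O₂ = 1.5 × 502 = 753 mol; O₂ fed = 753 × 1.703 = 1282 mol.
N₂ fed = 1282 × 79/21 = 4824 mol.
Fuel reacted = 0.771 × 502 → ξ = 387 mol.
Outlet (n = n₀ + ν ξ):
  CH₃OH: 502 − 1(387) = 115
  O₂: 1282 − 1.5(387) = 701.8
  N₂: 4824 (inert)
  CO₂: 0 + 1(387) = 387
  H₂O: 0 + 2(387) = 774.1
Total out = 115 + 701.8 + 4824 + 387 + 774.1 = 6802 mol.

6800 mol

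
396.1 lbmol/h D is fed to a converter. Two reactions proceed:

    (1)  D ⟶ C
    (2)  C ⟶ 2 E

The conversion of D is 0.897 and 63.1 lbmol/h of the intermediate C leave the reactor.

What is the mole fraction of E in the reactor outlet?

Conversion of D: D consumed = 1ξ₁ = 0.897 × 396.1 → ξ₁ = 355.3 lbmol/h.
C balance: n_C = 0 + 1ξ₁ − 1ξ₂ = 63.1 → ξ₂ = (1·355.3 − 63.1)/1 = 292.2 lbmol/h.
Outlet amounts (n = n₀ + Σ ν·ξ):
  D: 396.1 − 1(355.3) = 40.8
  C: 0 + 1(355.3) − 1(292.2) = 63.1
  E: 0 + 2(292.2) = 584.4
Total out = 688.3 lbmol/h; y_E = 584.4 / 688.3 = 0.8491.

0.849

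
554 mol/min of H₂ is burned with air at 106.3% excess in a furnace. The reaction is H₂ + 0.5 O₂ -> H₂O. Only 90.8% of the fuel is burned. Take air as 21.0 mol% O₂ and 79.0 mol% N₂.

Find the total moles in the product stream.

Stoichiometric O₂ = 0.5 × 554 = 277 mol/min; O₂ fed = 277 × 2.063 = 571.5 mol/min.
N₂ fed = 571.5 × 79/21 = 2150 mol/min.
Fuel reacted = 0.908 × 554 → ξ = 503 mol/min.
Outlet (n = n₀ + ν ξ):
  H₂: 554 − 1(503) = 50.97
  O₂: 571.5 − 0.5(503) = 319.9
  N₂: 2150 (inert)
  H₂O: 0 + 1(503) = 503
Total out = 50.97 + 319.9 + 2150 + 503 = 3024 mol/min.

3020 mol/min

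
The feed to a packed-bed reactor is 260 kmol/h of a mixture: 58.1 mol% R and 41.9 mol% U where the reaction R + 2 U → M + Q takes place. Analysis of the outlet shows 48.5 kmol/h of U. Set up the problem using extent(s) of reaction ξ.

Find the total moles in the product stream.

230 kmol/h

For U: n = n₀ − 2ξ → 48.5 = 108.9 − 2ξ, giving ξ = 30.22 kmol/h.
Outlet amounts (n = n₀ + ν ξ):
  R: 151.1 − 1(30.22) = 120.8
  U: 108.9 − 2(30.22) = 48.5
  M: 0 + 1(30.22) = 30.22
  Q: 0 + 1(30.22) = 30.22
Total out = 120.8 + 48.5 + 30.22 + 30.22 = 229.8 kmol/h.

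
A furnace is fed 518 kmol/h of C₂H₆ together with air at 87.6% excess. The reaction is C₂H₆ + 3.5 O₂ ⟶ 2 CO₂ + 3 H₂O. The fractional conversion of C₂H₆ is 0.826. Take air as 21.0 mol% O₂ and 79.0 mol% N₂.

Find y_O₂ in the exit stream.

0.112

Stoichiometric O₂ = 3.5 × 518 = 1813 kmol/h; O₂ fed = 1813 × 1.876 = 3401 kmol/h.
N₂ fed = 3401 × 79/21 = 12790 kmol/h.
Fuel reacted = 0.826 × 518 → ξ = 427.9 kmol/h.
Outlet (n = n₀ + ν ξ):
  C₂H₆: 518 − 1(427.9) = 90.13
  O₂: 3401 − 3.5(427.9) = 1904
  N₂: 12790 (inert)
  CO₂: 0 + 2(427.9) = 855.7
  H₂O: 0 + 3(427.9) = 1284
Total out = 16930 kmol/h; y_O₂ = 1904 / 16930 = 0.1125.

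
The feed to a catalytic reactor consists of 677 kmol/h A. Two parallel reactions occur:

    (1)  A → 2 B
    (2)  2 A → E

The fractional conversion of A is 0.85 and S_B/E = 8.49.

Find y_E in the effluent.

0.0944

Conversion of A: A consumed = 0.85 × 677 = 575.4 kmol/h = 1ξ₁ + 2ξ₂.
Selectivity: 2ξ₁ / (1ξ₂) = 8.49 → ξ₁ = 4.245 ξ₂.
Substitute: (1·4.245 + 2) ξ₂ = 575.4 → ξ₂ = 92.15 kmol/h, ξ₁ = 391.2 kmol/h.
Outlet amounts (n = n₀ + Σ ν·ξ):
  A: 677 − 1(391.2) − 2(92.15) = 101.6
  B: 0 + 2(391.2) = 782.3
  E: 0 + 1(92.15) = 92.15
Total out = 976 kmol/h; y_E = 92.15 / 976 = 0.09441.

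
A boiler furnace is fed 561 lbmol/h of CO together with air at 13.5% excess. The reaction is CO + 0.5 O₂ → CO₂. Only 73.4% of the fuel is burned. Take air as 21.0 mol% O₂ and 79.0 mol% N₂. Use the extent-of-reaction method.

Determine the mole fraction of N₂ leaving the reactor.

Stoichiometric O₂ = 0.5 × 561 = 280.5 lbmol/h; O₂ fed = 280.5 × 1.135 = 318.4 lbmol/h.
N₂ fed = 318.4 × 79/21 = 1198 lbmol/h.
Fuel reacted = 0.734 × 561 → ξ = 411.8 lbmol/h.
Outlet (n = n₀ + ν ξ):
  CO: 561 − 1(411.8) = 149.2
  O₂: 318.4 − 0.5(411.8) = 112.5
  N₂: 1198 (inert)
  CO₂: 0 + 1(411.8) = 411.8
Total out = 1871 lbmol/h; y_N₂ = 1198 / 1871 = 0.6401.

0.64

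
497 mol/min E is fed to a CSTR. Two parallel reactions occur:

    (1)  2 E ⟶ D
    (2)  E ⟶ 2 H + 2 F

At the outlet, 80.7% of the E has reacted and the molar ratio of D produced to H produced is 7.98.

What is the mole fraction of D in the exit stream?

Conversion of E: E consumed = 0.807 × 497 = 401.1 mol/min = 2ξ₁ + 1ξ₂.
Selectivity: 1ξ₁ / (2ξ₂) = 7.98 → ξ₁ = 15.96 ξ₂.
Substitute: (2·15.96 + 1) ξ₂ = 401.1 → ξ₂ = 12.18 mol/min, ξ₁ = 194.4 mol/min.
Outlet amounts (n = n₀ + Σ ν·ξ):
  E: 497 − 2(194.4) − 1(12.18) = 95.92
  D: 0 + 1(194.4) = 194.4
  H: 0 + 2(12.18) = 24.37
  F: 0 + 2(12.18) = 24.37
Total out = 339.1 mol/min; y_D = 194.4 / 339.1 = 0.5734.

0.573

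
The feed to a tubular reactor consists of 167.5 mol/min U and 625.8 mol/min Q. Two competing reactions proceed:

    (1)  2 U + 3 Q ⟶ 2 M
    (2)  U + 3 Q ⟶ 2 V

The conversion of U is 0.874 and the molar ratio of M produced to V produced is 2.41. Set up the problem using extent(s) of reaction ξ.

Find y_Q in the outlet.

Conversion of U: U consumed = 0.874 × 167.5 = 146.4 mol/min = 2ξ₁ + 1ξ₂.
Selectivity: 2ξ₁ / (2ξ₂) = 2.41 → ξ₁ = 2.41 ξ₂.
Substitute: (2·2.41 + 1) ξ₂ = 146.4 → ξ₂ = 25.15 mol/min, ξ₁ = 60.62 mol/min.
Outlet amounts (n = n₀ + Σ ν·ξ):
  U: 167.5 − 2(60.62) − 1(25.15) = 21.1
  Q: 625.8 − 3(60.62) − 3(25.15) = 368.5
  M: 0 + 2(60.62) = 121.2
  V: 0 + 2(25.15) = 50.31
Total out = 561.1 mol/min; y_Q = 368.5 / 561.1 = 0.6567.

0.657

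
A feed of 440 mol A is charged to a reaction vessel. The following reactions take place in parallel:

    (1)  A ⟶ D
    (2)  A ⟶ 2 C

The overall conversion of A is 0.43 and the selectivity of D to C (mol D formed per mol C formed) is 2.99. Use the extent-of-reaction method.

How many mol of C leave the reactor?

54.2 mol

Conversion of A: A consumed = 0.43 × 440 = 189.2 mol = 1ξ₁ + 1ξ₂.
Selectivity: 1ξ₁ / (2ξ₂) = 2.99 → ξ₁ = 5.98 ξ₂.
Substitute: (1·5.98 + 1) ξ₂ = 189.2 → ξ₂ = 27.11 mol, ξ₁ = 162.1 mol.
Outlet amounts (n = n₀ + Σ ν·ξ):
  A: 440 − 1(162.1) − 1(27.11) = 250.8
  D: 0 + 1(162.1) = 162.1
  C: 0 + 2(27.11) = 54.21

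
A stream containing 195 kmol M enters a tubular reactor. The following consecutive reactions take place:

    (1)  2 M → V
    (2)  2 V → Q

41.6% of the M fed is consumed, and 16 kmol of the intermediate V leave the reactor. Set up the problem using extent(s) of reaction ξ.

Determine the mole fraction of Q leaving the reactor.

Conversion of M: M consumed = 2ξ₁ = 0.416 × 195 → ξ₁ = 40.56 kmol.
V balance: n_V = 0 + 1ξ₁ − 2ξ₂ = 16 → ξ₂ = (1·40.56 − 16)/2 = 12.28 kmol.
Outlet amounts (n = n₀ + Σ ν·ξ):
  M: 195 − 2(40.56) = 113.9
  V: 0 + 1(40.56) − 2(12.28) = 16
  Q: 0 + 1(12.28) = 12.28
Total out = 142.2 kmol; y_Q = 12.28 / 142.2 = 0.08638.

0.0864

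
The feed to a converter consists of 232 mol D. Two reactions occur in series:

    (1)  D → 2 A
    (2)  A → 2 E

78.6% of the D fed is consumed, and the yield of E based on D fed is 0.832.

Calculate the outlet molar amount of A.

Conversion of D: D consumed = 1ξ₁ = 0.786 × 232 → ξ₁ = 182.4 mol.
Yield of E: 2ξ₂ / 232 = 0.832 → ξ₂ = 96.51 mol.
Outlet amounts (n = n₀ + Σ ν·ξ):
  D: 232 − 1(182.4) = 49.65
  A: 0 + 2(182.4) − 1(96.51) = 268.2
  E: 0 + 2(96.51) = 193

268 mol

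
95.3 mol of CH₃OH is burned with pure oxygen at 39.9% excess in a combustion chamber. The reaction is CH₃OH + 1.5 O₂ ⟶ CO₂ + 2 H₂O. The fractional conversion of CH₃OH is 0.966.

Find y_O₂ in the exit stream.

0.181

Stoichiometric O₂ = 1.5 × 95.3 = 142.9 mol; O₂ fed = 142.9 × 1.399 = 200 mol.
Fuel reacted = 0.966 × 95.3 → ξ = 92.06 mol.
Outlet (n = n₀ + ν ξ):
  CH₃OH: 95.3 − 1(92.06) = 3.24
  O₂: 200 − 1.5(92.06) = 61.9
  CO₂: 0 + 1(92.06) = 92.06
  H₂O: 0 + 2(92.06) = 184.1
Total out = 341.3 mol; y_O₂ = 61.9 / 341.3 = 0.1813.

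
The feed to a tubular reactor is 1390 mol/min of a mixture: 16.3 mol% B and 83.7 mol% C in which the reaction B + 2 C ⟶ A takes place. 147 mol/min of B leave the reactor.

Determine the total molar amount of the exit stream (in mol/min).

For B: n = n₀ − 1ξ → 147 = 226.6 − 1ξ, giving ξ = 79.57 mol/min.
Outlet amounts (n = n₀ + ν ξ):
  B: 226.6 − 1(79.57) = 147
  C: 1163 − 2(79.57) = 1004
  A: 0 + 1(79.57) = 79.57
Total out = 147 + 1004 + 79.57 = 1231 mol/min.

1230 mol/min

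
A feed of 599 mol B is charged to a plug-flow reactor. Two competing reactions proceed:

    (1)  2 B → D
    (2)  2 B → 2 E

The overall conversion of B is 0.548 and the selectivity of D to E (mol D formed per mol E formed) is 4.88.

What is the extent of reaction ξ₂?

Conversion of B: B consumed = 0.548 × 599 = 328.3 mol = 2ξ₁ + 2ξ₂.
Selectivity: 1ξ₁ / (2ξ₂) = 4.88 → ξ₁ = 9.76 ξ₂.
Substitute: (2·9.76 + 2) ξ₂ = 328.3 → ξ₂ = 15.25 mol, ξ₁ = 148.9 mol.
Outlet amounts (n = n₀ + Σ ν·ξ):
  B: 599 − 2(148.9) − 2(15.25) = 270.7
  D: 0 + 1(148.9) = 148.9
  E: 0 + 2(15.25) = 30.51

ξ₂ = 15.3 mol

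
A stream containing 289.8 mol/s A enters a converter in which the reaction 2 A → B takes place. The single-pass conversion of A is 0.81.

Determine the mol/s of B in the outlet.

A reacted = 0.81 × 289.8 = 234.7 mol/s; ν_A = −2, so ξ = 234.7/2 = 117.4 mol/s.
Outlet amounts (n = n₀ + ν ξ):
  A: 289.8 − 2(117.4) = 55.06
  B: 0 + 1(117.4) = 117.4

117 mol/s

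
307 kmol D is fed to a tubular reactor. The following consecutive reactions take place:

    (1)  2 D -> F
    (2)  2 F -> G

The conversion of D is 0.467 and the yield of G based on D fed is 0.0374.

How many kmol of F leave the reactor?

48.7 kmol

Conversion of D: D consumed = 2ξ₁ = 0.467 × 307 → ξ₁ = 71.68 kmol.
Yield of G: 1ξ₂ / 307 = 0.0374 → ξ₂ = 11.48 kmol.
Outlet amounts (n = n₀ + Σ ν·ξ):
  D: 307 − 2(71.68) = 163.6
  F: 0 + 1(71.68) − 2(11.48) = 48.72
  G: 0 + 1(11.48) = 11.48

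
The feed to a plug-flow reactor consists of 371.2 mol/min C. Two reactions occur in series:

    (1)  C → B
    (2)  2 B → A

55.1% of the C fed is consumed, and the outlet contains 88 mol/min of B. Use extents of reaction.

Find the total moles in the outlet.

313 mol/min

Conversion of C: C consumed = 1ξ₁ = 0.551 × 371.2 → ξ₁ = 204.5 mol/min.
B balance: n_B = 0 + 1ξ₁ − 2ξ₂ = 88 → ξ₂ = (1·204.5 − 88)/2 = 58.27 mol/min.
Outlet amounts (n = n₀ + Σ ν·ξ):
  C: 371.2 − 1(204.5) = 166.7
  B: 0 + 1(204.5) − 2(58.27) = 88
  A: 0 + 1(58.27) = 58.27
Total out = 166.7 + 88 + 58.27 = 312.9 mol/min.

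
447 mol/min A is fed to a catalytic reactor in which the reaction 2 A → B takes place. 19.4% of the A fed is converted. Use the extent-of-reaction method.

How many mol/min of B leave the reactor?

A reacted = 0.194 × 447 = 86.72 mol/min; ν_A = −2, so ξ = 86.72/2 = 43.36 mol/min.
Outlet amounts (n = n₀ + ν ξ):
  A: 447 − 2(43.36) = 360.3
  B: 0 + 1(43.36) = 43.36

43.4 mol/min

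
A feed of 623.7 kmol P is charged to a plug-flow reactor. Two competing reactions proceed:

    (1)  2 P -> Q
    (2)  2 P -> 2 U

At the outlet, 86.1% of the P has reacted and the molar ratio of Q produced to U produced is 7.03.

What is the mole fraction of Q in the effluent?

Conversion of P: P consumed = 0.861 × 623.7 = 537 kmol = 2ξ₁ + 2ξ₂.
Selectivity: 1ξ₁ / (2ξ₂) = 7.03 → ξ₁ = 14.06 ξ₂.
Substitute: (2·14.06 + 2) ξ₂ = 537 → ξ₂ = 17.83 kmol, ξ₁ = 250.7 kmol.
Outlet amounts (n = n₀ + Σ ν·ξ):
  P: 623.7 − 2(250.7) − 2(17.83) = 86.69
  Q: 0 + 1(250.7) = 250.7
  U: 0 + 2(17.83) = 35.66
Total out = 373 kmol; y_Q = 250.7 / 373 = 0.672.

0.672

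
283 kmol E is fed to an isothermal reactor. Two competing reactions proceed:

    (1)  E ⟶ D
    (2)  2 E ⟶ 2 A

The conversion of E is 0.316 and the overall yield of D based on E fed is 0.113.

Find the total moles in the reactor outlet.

Yield of D: 1ξ₁ / 283 = 0.113 → ξ₁ = 31.98 kmol.
Conversion of E: 1ξ₁ + 2ξ₂ = 0.316 × 283 = 89.43 → ξ₂ = 28.72 kmol.
Outlet amounts (n = n₀ + Σ ν·ξ):
  E: 283 − 1(31.98) − 2(28.72) = 193.6
  D: 0 + 1(31.98) = 31.98
  A: 0 + 2(28.72) = 57.45
Total out = 193.6 + 31.98 + 57.45 = 283 kmol.

283 kmol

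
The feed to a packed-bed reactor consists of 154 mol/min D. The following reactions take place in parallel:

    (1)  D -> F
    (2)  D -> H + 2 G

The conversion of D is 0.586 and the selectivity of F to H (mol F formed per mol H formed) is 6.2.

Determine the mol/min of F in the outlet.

77.7 mol/min

Conversion of D: D consumed = 0.586 × 154 = 90.24 mol/min = 1ξ₁ + 1ξ₂.
Selectivity: 1ξ₁ / (1ξ₂) = 6.2 → ξ₁ = 6.2 ξ₂.
Substitute: (1·6.2 + 1) ξ₂ = 90.24 → ξ₂ = 12.53 mol/min, ξ₁ = 77.71 mol/min.
Outlet amounts (n = n₀ + Σ ν·ξ):
  D: 154 − 1(77.71) − 1(12.53) = 63.76
  F: 0 + 1(77.71) = 77.71
  H: 0 + 1(12.53) = 12.53
  G: 0 + 2(12.53) = 25.07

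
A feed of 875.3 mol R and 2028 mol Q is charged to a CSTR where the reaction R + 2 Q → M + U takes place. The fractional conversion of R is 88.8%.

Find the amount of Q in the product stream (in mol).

R reacted = 0.888 × 875.3 = 777.3 mol; ν_R = −1, so ξ = 777.3/1 = 777.3 mol.
Outlet amounts (n = n₀ + ν ξ):
  R: 875.3 − 1(777.3) = 98.03
  Q: 2028 − 2(777.3) = 473.5
  M: 0 + 1(777.3) = 777.3
  U: 0 + 1(777.3) = 777.3

473 mol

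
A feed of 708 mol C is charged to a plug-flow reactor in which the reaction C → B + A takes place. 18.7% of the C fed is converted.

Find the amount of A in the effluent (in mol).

C reacted = 0.187 × 708 = 132.4 mol; ν_C = −1, so ξ = 132.4/1 = 132.4 mol.
Outlet amounts (n = n₀ + ν ξ):
  C: 708 − 1(132.4) = 575.6
  B: 0 + 1(132.4) = 132.4
  A: 0 + 1(132.4) = 132.4

132 mol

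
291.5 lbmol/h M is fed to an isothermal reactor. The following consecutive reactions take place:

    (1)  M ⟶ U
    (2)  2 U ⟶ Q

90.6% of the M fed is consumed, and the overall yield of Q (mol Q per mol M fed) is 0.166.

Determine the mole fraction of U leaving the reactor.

Conversion of M: M consumed = 1ξ₁ = 0.906 × 291.5 → ξ₁ = 264.1 lbmol/h.
Yield of Q: 1ξ₂ / 291.5 = 0.166 → ξ₂ = 48.39 lbmol/h.
Outlet amounts (n = n₀ + Σ ν·ξ):
  M: 291.5 − 1(264.1) = 27.4
  U: 0 + 1(264.1) − 2(48.39) = 167.3
  Q: 0 + 1(48.39) = 48.39
Total out = 243.1 lbmol/h; y_U = 167.3 / 243.1 = 0.6882.

0.688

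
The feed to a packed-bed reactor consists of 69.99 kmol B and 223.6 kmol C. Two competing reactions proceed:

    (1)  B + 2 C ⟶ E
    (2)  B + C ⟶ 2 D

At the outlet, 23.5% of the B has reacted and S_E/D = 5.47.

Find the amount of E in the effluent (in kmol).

15.1 kmol

Conversion of B: B consumed = 0.235 × 69.99 = 16.45 kmol = 1ξ₁ + 1ξ₂.
Selectivity: 1ξ₁ / (2ξ₂) = 5.47 → ξ₁ = 10.94 ξ₂.
Substitute: (1·10.94 + 1) ξ₂ = 16.45 → ξ₂ = 1.378 kmol, ξ₁ = 15.07 kmol.
Outlet amounts (n = n₀ + Σ ν·ξ):
  B: 69.99 − 1(15.07) − 1(1.378) = 53.54
  C: 223.6 − 2(15.07) − 1(1.378) = 192.1
  E: 0 + 1(15.07) = 15.07
  D: 0 + 2(1.378) = 2.755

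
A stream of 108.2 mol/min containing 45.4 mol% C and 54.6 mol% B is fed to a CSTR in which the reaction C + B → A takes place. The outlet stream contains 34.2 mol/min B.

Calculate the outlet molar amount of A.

24.9 mol/min

For B: n = n₀ − 1ξ → 34.2 = 59.08 − 1ξ, giving ξ = 24.88 mol/min.
Outlet amounts (n = n₀ + ν ξ):
  C: 49.12 − 1(24.88) = 24.25
  B: 59.08 − 1(24.88) = 34.2
  A: 0 + 1(24.88) = 24.88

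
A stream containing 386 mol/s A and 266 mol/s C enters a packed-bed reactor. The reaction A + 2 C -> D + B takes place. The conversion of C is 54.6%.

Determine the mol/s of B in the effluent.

72.6 mol/s

C reacted = 0.546 × 266 = 145.2 mol/s; ν_C = −2, so ξ = 145.2/2 = 72.62 mol/s.
Outlet amounts (n = n₀ + ν ξ):
  A: 386 − 1(72.62) = 313.4
  C: 266 − 2(72.62) = 120.8
  D: 0 + 1(72.62) = 72.62
  B: 0 + 1(72.62) = 72.62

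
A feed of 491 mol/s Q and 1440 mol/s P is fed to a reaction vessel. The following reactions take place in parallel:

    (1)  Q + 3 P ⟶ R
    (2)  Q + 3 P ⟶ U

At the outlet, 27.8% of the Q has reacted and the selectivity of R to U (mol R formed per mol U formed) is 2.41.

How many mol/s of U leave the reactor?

40 mol/s

Conversion of Q: Q consumed = 0.278 × 491 = 136.5 mol/s = 1ξ₁ + 1ξ₂.
Selectivity: 1ξ₁ / (1ξ₂) = 2.41 → ξ₁ = 2.41 ξ₂.
Substitute: (1·2.41 + 1) ξ₂ = 136.5 → ξ₂ = 40.03 mol/s, ξ₁ = 96.47 mol/s.
Outlet amounts (n = n₀ + Σ ν·ξ):
  Q: 491 − 1(96.47) − 1(40.03) = 354.5
  P: 1440 − 3(96.47) − 3(40.03) = 1031
  R: 0 + 1(96.47) = 96.47
  U: 0 + 1(40.03) = 40.03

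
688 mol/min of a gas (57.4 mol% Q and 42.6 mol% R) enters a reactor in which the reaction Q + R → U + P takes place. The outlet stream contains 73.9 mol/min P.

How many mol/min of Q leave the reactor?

321 mol/min

For P: n = n₀ + 1ξ → 73.9 = 0 + 1ξ, giving ξ = 73.9 mol/min.
Outlet amounts (n = n₀ + ν ξ):
  Q: 394.9 − 1(73.9) = 321
  R: 293.1 − 1(73.9) = 219.2
  U: 0 + 1(73.9) = 73.9
  P: 0 + 1(73.9) = 73.9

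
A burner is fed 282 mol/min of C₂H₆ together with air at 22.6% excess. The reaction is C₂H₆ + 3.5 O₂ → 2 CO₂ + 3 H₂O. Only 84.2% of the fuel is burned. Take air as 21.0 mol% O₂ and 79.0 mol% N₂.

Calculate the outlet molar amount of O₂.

379 mol/min

Stoichiometric O₂ = 3.5 × 282 = 987 mol/min; O₂ fed = 987 × 1.226 = 1210 mol/min.
N₂ fed = 1210 × 79/21 = 4552 mol/min.
Fuel reacted = 0.842 × 282 → ξ = 237.4 mol/min.
Outlet (n = n₀ + ν ξ):
  C₂H₆: 282 − 1(237.4) = 44.56
  O₂: 1210 − 3.5(237.4) = 379
  N₂: 4552 (inert)
  CO₂: 0 + 2(237.4) = 474.9
  H₂O: 0 + 3(237.4) = 712.3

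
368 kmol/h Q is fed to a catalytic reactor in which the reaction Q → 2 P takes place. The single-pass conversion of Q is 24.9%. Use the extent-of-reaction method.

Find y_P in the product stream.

0.399

Q reacted = 0.249 × 368 = 91.63 kmol/h; ν_Q = −1, so ξ = 91.63/1 = 91.63 kmol/h.
Outlet amounts (n = n₀ + ν ξ):
  Q: 368 − 1(91.63) = 276.4
  P: 0 + 2(91.63) = 183.3
Total out = 459.6 kmol/h; y_P = 183.3 / 459.6 = 0.3987.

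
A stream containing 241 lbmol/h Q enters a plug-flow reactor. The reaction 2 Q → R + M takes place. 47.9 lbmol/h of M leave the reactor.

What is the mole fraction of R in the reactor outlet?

0.199

For M: n = n₀ + 1ξ → 47.9 = 0 + 1ξ, giving ξ = 47.9 lbmol/h.
Outlet amounts (n = n₀ + ν ξ):
  Q: 241 − 2(47.9) = 145.2
  R: 0 + 1(47.9) = 47.9
  M: 0 + 1(47.9) = 47.9
Total out = 241 lbmol/h; y_R = 47.9 / 241 = 0.1988.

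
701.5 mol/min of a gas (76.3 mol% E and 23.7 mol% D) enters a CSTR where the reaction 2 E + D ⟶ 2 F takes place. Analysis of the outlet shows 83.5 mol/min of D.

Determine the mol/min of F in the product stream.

166 mol/min

For D: n = n₀ − 1ξ → 83.5 = 166.3 − 1ξ, giving ξ = 82.76 mol/min.
Outlet amounts (n = n₀ + ν ξ):
  E: 535.2 − 2(82.76) = 369.7
  D: 166.3 − 1(82.76) = 83.5
  F: 0 + 2(82.76) = 165.5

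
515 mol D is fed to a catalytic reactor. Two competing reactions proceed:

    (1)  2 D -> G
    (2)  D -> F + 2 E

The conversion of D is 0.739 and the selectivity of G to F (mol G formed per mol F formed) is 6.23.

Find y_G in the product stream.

Conversion of D: D consumed = 0.739 × 515 = 380.6 mol = 2ξ₁ + 1ξ₂.
Selectivity: 1ξ₁ / (1ξ₂) = 6.23 → ξ₁ = 6.23 ξ₂.
Substitute: (2·6.23 + 1) ξ₂ = 380.6 → ξ₂ = 28.28 mol, ξ₁ = 176.2 mol.
Outlet amounts (n = n₀ + Σ ν·ξ):
  D: 515 − 2(176.2) − 1(28.28) = 134.4
  G: 0 + 1(176.2) = 176.2
  F: 0 + 1(28.28) = 28.28
  E: 0 + 2(28.28) = 56.55
Total out = 395.4 mol; y_G = 176.2 / 395.4 = 0.4455.

0.446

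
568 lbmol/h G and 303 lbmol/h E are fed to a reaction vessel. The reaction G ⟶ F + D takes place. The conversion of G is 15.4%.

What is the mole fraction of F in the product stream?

0.0913

G reacted = 0.154 × 568 = 87.47 lbmol/h; ν_G = −1, so ξ = 87.47/1 = 87.47 lbmol/h.
Outlet amounts (n = n₀ + ν ξ):
  G: 568 − 1(87.47) = 480.5
  F: 0 + 1(87.47) = 87.47
  D: 0 + 1(87.47) = 87.47
  E: 303 (inert)
Total out = 958.5 lbmol/h; y_F = 87.47 / 958.5 = 0.09126.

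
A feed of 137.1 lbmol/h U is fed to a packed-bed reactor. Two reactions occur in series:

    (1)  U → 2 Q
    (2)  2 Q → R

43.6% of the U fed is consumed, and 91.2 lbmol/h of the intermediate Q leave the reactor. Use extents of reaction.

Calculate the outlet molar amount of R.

Conversion of U: U consumed = 1ξ₁ = 0.436 × 137.1 → ξ₁ = 59.78 lbmol/h.
Q balance: n_Q = 0 + 2ξ₁ − 2ξ₂ = 91.2 → ξ₂ = (2·59.78 − 91.2)/2 = 14.18 lbmol/h.
Outlet amounts (n = n₀ + Σ ν·ξ):
  U: 137.1 − 1(59.78) = 77.32
  Q: 0 + 2(59.78) − 2(14.18) = 91.2
  R: 0 + 1(14.18) = 14.18

14.2 lbmol/h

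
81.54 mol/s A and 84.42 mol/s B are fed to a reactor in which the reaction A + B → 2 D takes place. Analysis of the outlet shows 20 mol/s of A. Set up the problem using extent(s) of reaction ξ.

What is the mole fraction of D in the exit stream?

0.742

For A: n = n₀ − 1ξ → 20 = 81.54 − 1ξ, giving ξ = 61.54 mol/s.
Outlet amounts (n = n₀ + ν ξ):
  A: 81.54 − 1(61.54) = 20
  B: 84.42 − 1(61.54) = 22.88
  D: 0 + 2(61.54) = 123.1
Total out = 166 mol/s; y_D = 123.1 / 166 = 0.7416.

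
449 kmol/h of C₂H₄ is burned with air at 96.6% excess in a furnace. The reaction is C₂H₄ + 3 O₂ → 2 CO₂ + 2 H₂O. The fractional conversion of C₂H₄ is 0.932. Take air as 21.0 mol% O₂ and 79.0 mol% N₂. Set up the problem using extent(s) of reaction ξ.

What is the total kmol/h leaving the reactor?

Stoichiometric O₂ = 3 × 449 = 1347 kmol/h; O₂ fed = 1347 × 1.966 = 2648 kmol/h.
N₂ fed = 2648 × 79/21 = 9962 kmol/h.
Fuel reacted = 0.932 × 449 → ξ = 418.5 kmol/h.
Outlet (n = n₀ + ν ξ):
  C₂H₄: 449 − 1(418.5) = 30.53
  O₂: 2648 − 3(418.5) = 1393
  N₂: 9962 (inert)
  CO₂: 0 + 2(418.5) = 836.9
  H₂O: 0 + 2(418.5) = 836.9
Total out = 30.53 + 1393 + 9962 + 836.9 + 836.9 = 13060 kmol/h.

13100 kmol/h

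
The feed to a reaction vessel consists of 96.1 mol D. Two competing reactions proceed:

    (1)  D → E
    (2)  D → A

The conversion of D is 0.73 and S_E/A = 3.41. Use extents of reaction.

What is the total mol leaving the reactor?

Conversion of D: D consumed = 0.73 × 96.1 = 70.15 mol = 1ξ₁ + 1ξ₂.
Selectivity: 1ξ₁ / (1ξ₂) = 3.41 → ξ₁ = 3.41 ξ₂.
Substitute: (1·3.41 + 1) ξ₂ = 70.15 → ξ₂ = 15.91 mol, ξ₁ = 54.25 mol.
Outlet amounts (n = n₀ + Σ ν·ξ):
  D: 96.1 − 1(54.25) − 1(15.91) = 25.95
  E: 0 + 1(54.25) = 54.25
  A: 0 + 1(15.91) = 15.91
Total out = 25.95 + 54.25 + 15.91 = 96.1 mol.

96.1 mol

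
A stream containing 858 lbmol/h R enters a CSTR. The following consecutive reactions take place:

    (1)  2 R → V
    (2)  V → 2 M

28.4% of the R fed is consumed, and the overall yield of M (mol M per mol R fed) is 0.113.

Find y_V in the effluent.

Conversion of R: R consumed = 2ξ₁ = 0.284 × 858 → ξ₁ = 121.8 lbmol/h.
Yield of M: 2ξ₂ / 858 = 0.113 → ξ₂ = 48.48 lbmol/h.
Outlet amounts (n = n₀ + Σ ν·ξ):
  R: 858 − 2(121.8) = 614.3
  V: 0 + 1(121.8) − 1(48.48) = 73.36
  M: 0 + 2(48.48) = 96.95
Total out = 784.6 lbmol/h; y_V = 73.36 / 784.6 = 0.09349.

0.0935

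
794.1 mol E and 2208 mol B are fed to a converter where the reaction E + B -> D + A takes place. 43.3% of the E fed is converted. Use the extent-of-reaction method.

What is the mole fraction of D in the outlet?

E reacted = 0.433 × 794.1 = 343.8 mol; ν_E = −1, so ξ = 343.8/1 = 343.8 mol.
Outlet amounts (n = n₀ + ν ξ):
  E: 794.1 − 1(343.8) = 450.3
  B: 2208 − 1(343.8) = 1864
  D: 0 + 1(343.8) = 343.8
  A: 0 + 1(343.8) = 343.8
Total out = 3002 mol; y_D = 343.8 / 3002 = 0.1145.

0.115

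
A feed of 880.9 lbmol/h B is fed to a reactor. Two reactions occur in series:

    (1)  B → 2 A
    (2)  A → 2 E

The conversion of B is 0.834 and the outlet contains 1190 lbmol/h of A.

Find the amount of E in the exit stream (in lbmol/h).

Conversion of B: B consumed = 1ξ₁ = 0.834 × 880.9 → ξ₁ = 734.7 lbmol/h.
A balance: n_A = 0 + 2ξ₁ − 1ξ₂ = 1190 → ξ₂ = (2·734.7 − 1190)/1 = 279.3 lbmol/h.
Outlet amounts (n = n₀ + Σ ν·ξ):
  B: 880.9 − 1(734.7) = 146.2
  A: 0 + 2(734.7) − 1(279.3) = 1190
  E: 0 + 2(279.3) = 558.7

559 lbmol/h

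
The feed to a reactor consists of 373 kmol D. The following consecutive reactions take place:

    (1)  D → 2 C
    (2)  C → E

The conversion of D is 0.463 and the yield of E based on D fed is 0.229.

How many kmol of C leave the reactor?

260 kmol

Conversion of D: D consumed = 1ξ₁ = 0.463 × 373 → ξ₁ = 172.7 kmol.
Yield of E: 1ξ₂ / 373 = 0.229 → ξ₂ = 85.42 kmol.
Outlet amounts (n = n₀ + Σ ν·ξ):
  D: 373 − 1(172.7) = 200.3
  C: 0 + 2(172.7) − 1(85.42) = 260
  E: 0 + 1(85.42) = 85.42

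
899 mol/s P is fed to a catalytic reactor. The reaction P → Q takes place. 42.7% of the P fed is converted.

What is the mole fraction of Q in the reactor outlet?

0.427

P reacted = 0.427 × 899 = 383.9 mol/s; ν_P = −1, so ξ = 383.9/1 = 383.9 mol/s.
Outlet amounts (n = n₀ + ν ξ):
  P: 899 − 1(383.9) = 515.1
  Q: 0 + 1(383.9) = 383.9
Total out = 899 mol/s; y_Q = 383.9 / 899 = 0.427.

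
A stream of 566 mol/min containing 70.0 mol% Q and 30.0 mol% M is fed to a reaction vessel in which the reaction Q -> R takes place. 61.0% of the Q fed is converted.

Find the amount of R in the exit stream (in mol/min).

Q reacted = 0.61 × 396.2 = 241.7 mol/min; ν_Q = −1, so ξ = 241.7/1 = 241.7 mol/min.
Outlet amounts (n = n₀ + ν ξ):
  Q: 396.2 − 1(241.7) = 154.5
  R: 0 + 1(241.7) = 241.7
  M: 169.8 (inert)

242 mol/min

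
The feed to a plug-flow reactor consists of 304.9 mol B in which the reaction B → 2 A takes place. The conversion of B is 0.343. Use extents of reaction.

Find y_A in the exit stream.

0.511

B reacted = 0.343 × 304.9 = 104.6 mol; ν_B = −1, so ξ = 104.6/1 = 104.6 mol.
Outlet amounts (n = n₀ + ν ξ):
  B: 304.9 − 1(104.6) = 200.3
  A: 0 + 2(104.6) = 209.2
Total out = 409.5 mol; y_A = 209.2 / 409.5 = 0.5108.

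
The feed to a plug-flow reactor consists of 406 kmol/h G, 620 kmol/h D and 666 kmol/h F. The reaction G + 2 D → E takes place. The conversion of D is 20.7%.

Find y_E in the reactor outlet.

D reacted = 0.207 × 620 = 128.3 kmol/h; ν_D = −2, so ξ = 128.3/2 = 64.17 kmol/h.
Outlet amounts (n = n₀ + ν ξ):
  G: 406 − 1(64.17) = 341.8
  D: 620 − 2(64.17) = 491.7
  E: 0 + 1(64.17) = 64.17
  F: 666 (inert)
Total out = 1564 kmol/h; y_E = 64.17 / 1564 = 0.04104.

0.041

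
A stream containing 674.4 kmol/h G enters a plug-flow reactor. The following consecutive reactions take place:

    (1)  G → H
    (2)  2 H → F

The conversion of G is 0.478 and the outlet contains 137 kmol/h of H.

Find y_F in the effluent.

0.159

Conversion of G: G consumed = 1ξ₁ = 0.478 × 674.4 → ξ₁ = 322.4 kmol/h.
H balance: n_H = 0 + 1ξ₁ − 2ξ₂ = 137 → ξ₂ = (1·322.4 − 137)/2 = 92.68 kmol/h.
Outlet amounts (n = n₀ + Σ ν·ξ):
  G: 674.4 − 1(322.4) = 352
  H: 0 + 1(322.4) − 2(92.68) = 137
  F: 0 + 1(92.68) = 92.68
Total out = 581.7 kmol/h; y_F = 92.68 / 581.7 = 0.1593.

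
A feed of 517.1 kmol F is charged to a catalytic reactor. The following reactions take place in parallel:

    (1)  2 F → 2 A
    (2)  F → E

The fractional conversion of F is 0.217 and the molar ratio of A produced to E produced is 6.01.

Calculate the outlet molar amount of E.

16 kmol

Conversion of F: F consumed = 0.217 × 517.1 = 112.2 kmol = 2ξ₁ + 1ξ₂.
Selectivity: 2ξ₁ / (1ξ₂) = 6.01 → ξ₁ = 3.005 ξ₂.
Substitute: (2·3.005 + 1) ξ₂ = 112.2 → ξ₂ = 16.01 kmol, ξ₁ = 48.1 kmol.
Outlet amounts (n = n₀ + Σ ν·ξ):
  F: 517.1 − 2(48.1) − 1(16.01) = 404.9
  A: 0 + 2(48.1) = 96.2
  E: 0 + 1(16.01) = 16.01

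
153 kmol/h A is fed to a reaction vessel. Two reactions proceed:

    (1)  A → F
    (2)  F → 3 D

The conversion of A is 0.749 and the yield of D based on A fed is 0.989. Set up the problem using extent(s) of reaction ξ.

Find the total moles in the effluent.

Conversion of A: A consumed = 1ξ₁ = 0.749 × 153 → ξ₁ = 114.6 kmol/h.
Yield of D: 3ξ₂ / 153 = 0.989 → ξ₂ = 50.44 kmol/h.
Outlet amounts (n = n₀ + Σ ν·ξ):
  A: 153 − 1(114.6) = 38.4
  F: 0 + 1(114.6) − 1(50.44) = 64.16
  D: 0 + 3(50.44) = 151.3
Total out = 38.4 + 64.16 + 151.3 = 253.9 kmol/h.

254 kmol/h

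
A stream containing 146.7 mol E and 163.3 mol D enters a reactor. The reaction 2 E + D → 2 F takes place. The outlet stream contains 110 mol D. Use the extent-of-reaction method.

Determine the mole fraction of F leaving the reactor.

For D: n = n₀ − 1ξ → 110 = 163.3 − 1ξ, giving ξ = 53.3 mol.
Outlet amounts (n = n₀ + ν ξ):
  E: 146.7 − 2(53.3) = 40.1
  D: 163.3 − 1(53.3) = 110
  F: 0 + 2(53.3) = 106.6
Total out = 256.7 mol; y_F = 106.6 / 256.7 = 0.4153.

0.415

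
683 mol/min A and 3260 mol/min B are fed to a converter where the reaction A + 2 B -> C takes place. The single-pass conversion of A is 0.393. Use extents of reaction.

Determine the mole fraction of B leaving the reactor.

A reacted = 0.393 × 683 = 268.4 mol/min; ν_A = −1, so ξ = 268.4/1 = 268.4 mol/min.
Outlet amounts (n = n₀ + ν ξ):
  A: 683 − 1(268.4) = 414.6
  B: 3260 − 2(268.4) = 2723
  C: 0 + 1(268.4) = 268.4
Total out = 3406 mol/min; y_B = 2723 / 3406 = 0.7995.

0.799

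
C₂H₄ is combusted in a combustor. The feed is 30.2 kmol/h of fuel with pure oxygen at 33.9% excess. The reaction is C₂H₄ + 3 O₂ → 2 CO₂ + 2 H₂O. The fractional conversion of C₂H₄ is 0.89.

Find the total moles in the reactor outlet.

152 kmol/h

Stoichiometric O₂ = 3 × 30.2 = 90.6 kmol/h; O₂ fed = 90.6 × 1.339 = 121.3 kmol/h.
Fuel reacted = 0.89 × 30.2 → ξ = 26.88 kmol/h.
Outlet (n = n₀ + ν ξ):
  C₂H₄: 30.2 − 1(26.88) = 3.322
  O₂: 121.3 − 3(26.88) = 40.68
  CO₂: 0 + 2(26.88) = 53.76
  H₂O: 0 + 2(26.88) = 53.76
Total out = 3.322 + 40.68 + 53.76 + 53.76 = 151.5 kmol/h.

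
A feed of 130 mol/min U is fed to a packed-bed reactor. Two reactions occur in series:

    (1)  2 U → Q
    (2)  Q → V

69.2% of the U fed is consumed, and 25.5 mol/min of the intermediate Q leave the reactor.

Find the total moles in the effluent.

85 mol/min

Conversion of U: U consumed = 2ξ₁ = 0.692 × 130 → ξ₁ = 44.98 mol/min.
Q balance: n_Q = 0 + 1ξ₁ − 1ξ₂ = 25.5 → ξ₂ = (1·44.98 − 25.5)/1 = 19.48 mol/min.
Outlet amounts (n = n₀ + Σ ν·ξ):
  U: 130 − 2(44.98) = 40.04
  Q: 0 + 1(44.98) − 1(19.48) = 25.5
  V: 0 + 1(19.48) = 19.48
Total out = 40.04 + 25.5 + 19.48 = 85.02 mol/min.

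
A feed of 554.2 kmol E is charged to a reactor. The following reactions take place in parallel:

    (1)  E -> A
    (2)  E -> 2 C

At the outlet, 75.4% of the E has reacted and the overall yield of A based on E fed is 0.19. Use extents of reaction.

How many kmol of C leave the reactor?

625 kmol

Yield of A: 1ξ₁ / 554.2 = 0.19 → ξ₁ = 105.3 kmol.
Conversion of E: 1ξ₁ + 1ξ₂ = 0.754 × 554.2 = 417.9 → ξ₂ = 312.6 kmol.
Outlet amounts (n = n₀ + Σ ν·ξ):
  E: 554.2 − 1(105.3) − 1(312.6) = 136.3
  A: 0 + 1(105.3) = 105.3
  C: 0 + 2(312.6) = 625.1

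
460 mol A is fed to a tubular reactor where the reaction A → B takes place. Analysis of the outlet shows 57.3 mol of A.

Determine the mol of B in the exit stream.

For A: n = n₀ − 1ξ → 57.3 = 460 − 1ξ, giving ξ = 402.7 mol.
Outlet amounts (n = n₀ + ν ξ):
  A: 460 − 1(402.7) = 57.3
  B: 0 + 1(402.7) = 402.7

403 mol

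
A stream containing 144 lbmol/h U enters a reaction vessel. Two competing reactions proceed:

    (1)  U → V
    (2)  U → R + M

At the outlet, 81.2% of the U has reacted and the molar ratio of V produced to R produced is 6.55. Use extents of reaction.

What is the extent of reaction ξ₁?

ξ₁ = 101 lbmol/h

Conversion of U: U consumed = 0.812 × 144 = 116.9 lbmol/h = 1ξ₁ + 1ξ₂.
Selectivity: 1ξ₁ / (1ξ₂) = 6.55 → ξ₁ = 6.55 ξ₂.
Substitute: (1·6.55 + 1) ξ₂ = 116.9 → ξ₂ = 15.49 lbmol/h, ξ₁ = 101.4 lbmol/h.
Outlet amounts (n = n₀ + Σ ν·ξ):
  U: 144 − 1(101.4) − 1(15.49) = 27.07
  V: 0 + 1(101.4) = 101.4
  R: 0 + 1(15.49) = 15.49
  M: 0 + 1(15.49) = 15.49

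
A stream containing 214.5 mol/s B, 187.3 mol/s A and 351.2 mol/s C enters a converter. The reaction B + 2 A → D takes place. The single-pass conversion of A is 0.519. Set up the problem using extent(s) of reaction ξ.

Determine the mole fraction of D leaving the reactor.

A reacted = 0.519 × 187.3 = 97.21 mol/s; ν_A = −2, so ξ = 97.21/2 = 48.6 mol/s.
Outlet amounts (n = n₀ + ν ξ):
  B: 214.5 − 1(48.6) = 165.9
  A: 187.3 − 2(48.6) = 90.09
  D: 0 + 1(48.6) = 48.6
  C: 351.2 (inert)
Total out = 655.8 mol/s; y_D = 48.6 / 655.8 = 0.07412.

0.0741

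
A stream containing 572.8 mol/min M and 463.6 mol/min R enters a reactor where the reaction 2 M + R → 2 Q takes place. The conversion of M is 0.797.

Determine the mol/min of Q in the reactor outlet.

M reacted = 0.797 × 572.8 = 456.5 mol/min; ν_M = −2, so ξ = 456.5/2 = 228.3 mol/min.
Outlet amounts (n = n₀ + ν ξ):
  M: 572.8 − 2(228.3) = 116.3
  R: 463.6 − 1(228.3) = 235.3
  Q: 0 + 2(228.3) = 456.5

457 mol/min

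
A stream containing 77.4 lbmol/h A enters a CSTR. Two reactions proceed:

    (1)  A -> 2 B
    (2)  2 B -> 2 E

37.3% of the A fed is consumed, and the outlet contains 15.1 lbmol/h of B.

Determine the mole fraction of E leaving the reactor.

Conversion of A: A consumed = 1ξ₁ = 0.373 × 77.4 → ξ₁ = 28.87 lbmol/h.
B balance: n_B = 0 + 2ξ₁ − 2ξ₂ = 15.1 → ξ₂ = (2·28.87 − 15.1)/2 = 21.32 lbmol/h.
Outlet amounts (n = n₀ + Σ ν·ξ):
  A: 77.4 − 1(28.87) = 48.53
  B: 0 + 2(28.87) − 2(21.32) = 15.1
  E: 0 + 2(21.32) = 42.64
Total out = 106.3 lbmol/h; y_E = 42.64 / 106.3 = 0.4012.

0.401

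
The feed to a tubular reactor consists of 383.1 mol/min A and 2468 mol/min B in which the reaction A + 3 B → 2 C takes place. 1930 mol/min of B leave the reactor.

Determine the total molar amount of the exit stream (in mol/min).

For B: n = n₀ − 3ξ → 1930 = 2468 − 3ξ, giving ξ = 179.3 mol/min.
Outlet amounts (n = n₀ + ν ξ):
  A: 383.1 − 1(179.3) = 203.8
  B: 2468 − 3(179.3) = 1930
  C: 0 + 2(179.3) = 358.7
Total out = 203.8 + 1930 + 358.7 = 2492 mol/min.

2490 mol/min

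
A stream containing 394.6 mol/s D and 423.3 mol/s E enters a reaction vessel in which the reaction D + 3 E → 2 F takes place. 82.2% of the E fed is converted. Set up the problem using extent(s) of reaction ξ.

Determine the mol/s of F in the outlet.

E reacted = 0.822 × 423.3 = 348 mol/s; ν_E = −3, so ξ = 348/3 = 116 mol/s.
Outlet amounts (n = n₀ + ν ξ):
  D: 394.6 − 1(116) = 278.6
  E: 423.3 − 3(116) = 75.35
  F: 0 + 2(116) = 232

232 mol/s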